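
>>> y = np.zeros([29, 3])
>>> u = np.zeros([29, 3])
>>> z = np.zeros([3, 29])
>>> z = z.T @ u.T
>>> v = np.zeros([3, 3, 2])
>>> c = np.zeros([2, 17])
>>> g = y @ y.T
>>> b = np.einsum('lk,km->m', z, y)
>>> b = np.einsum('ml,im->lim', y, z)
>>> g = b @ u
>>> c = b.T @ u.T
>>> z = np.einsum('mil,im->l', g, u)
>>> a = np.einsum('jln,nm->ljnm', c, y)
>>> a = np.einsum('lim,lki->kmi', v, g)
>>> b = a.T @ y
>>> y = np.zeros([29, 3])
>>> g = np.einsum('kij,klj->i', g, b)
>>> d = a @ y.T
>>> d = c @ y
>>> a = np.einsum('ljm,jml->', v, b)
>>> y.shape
(29, 3)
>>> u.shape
(29, 3)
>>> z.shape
(3,)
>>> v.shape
(3, 3, 2)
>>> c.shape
(29, 29, 29)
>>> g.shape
(29,)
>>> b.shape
(3, 2, 3)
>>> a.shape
()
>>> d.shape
(29, 29, 3)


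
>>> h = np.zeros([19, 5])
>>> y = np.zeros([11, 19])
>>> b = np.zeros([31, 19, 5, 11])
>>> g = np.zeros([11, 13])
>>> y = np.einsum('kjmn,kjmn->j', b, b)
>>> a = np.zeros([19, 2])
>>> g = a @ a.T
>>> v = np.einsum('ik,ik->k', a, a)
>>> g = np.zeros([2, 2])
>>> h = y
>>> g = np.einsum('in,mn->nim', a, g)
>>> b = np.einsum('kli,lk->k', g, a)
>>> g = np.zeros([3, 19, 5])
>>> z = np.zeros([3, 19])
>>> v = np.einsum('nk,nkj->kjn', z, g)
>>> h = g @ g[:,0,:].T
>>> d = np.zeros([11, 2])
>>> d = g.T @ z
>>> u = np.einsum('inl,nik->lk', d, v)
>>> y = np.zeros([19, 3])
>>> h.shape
(3, 19, 3)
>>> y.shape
(19, 3)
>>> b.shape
(2,)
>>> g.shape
(3, 19, 5)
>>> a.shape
(19, 2)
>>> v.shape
(19, 5, 3)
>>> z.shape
(3, 19)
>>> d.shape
(5, 19, 19)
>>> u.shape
(19, 3)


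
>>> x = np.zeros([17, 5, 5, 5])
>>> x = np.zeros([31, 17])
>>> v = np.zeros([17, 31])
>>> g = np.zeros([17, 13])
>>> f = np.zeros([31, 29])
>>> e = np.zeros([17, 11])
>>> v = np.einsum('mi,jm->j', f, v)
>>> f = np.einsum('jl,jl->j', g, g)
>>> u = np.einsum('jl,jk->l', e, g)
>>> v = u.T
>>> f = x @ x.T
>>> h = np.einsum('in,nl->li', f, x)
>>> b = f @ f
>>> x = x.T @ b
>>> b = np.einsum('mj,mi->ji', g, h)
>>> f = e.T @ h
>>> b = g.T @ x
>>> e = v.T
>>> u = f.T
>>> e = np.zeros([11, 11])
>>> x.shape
(17, 31)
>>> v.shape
(11,)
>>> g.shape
(17, 13)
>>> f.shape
(11, 31)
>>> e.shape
(11, 11)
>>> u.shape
(31, 11)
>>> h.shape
(17, 31)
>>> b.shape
(13, 31)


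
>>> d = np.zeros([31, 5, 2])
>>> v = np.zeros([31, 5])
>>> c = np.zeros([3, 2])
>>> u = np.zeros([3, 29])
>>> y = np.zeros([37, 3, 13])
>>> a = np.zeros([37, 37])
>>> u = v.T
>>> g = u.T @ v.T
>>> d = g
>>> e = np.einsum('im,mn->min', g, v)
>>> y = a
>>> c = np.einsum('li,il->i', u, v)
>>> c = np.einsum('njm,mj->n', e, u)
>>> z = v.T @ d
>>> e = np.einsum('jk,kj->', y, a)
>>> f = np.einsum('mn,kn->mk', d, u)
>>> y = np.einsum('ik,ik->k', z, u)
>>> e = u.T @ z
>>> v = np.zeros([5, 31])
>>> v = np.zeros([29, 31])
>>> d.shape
(31, 31)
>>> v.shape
(29, 31)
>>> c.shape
(31,)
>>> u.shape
(5, 31)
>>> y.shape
(31,)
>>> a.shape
(37, 37)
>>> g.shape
(31, 31)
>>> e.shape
(31, 31)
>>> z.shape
(5, 31)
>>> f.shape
(31, 5)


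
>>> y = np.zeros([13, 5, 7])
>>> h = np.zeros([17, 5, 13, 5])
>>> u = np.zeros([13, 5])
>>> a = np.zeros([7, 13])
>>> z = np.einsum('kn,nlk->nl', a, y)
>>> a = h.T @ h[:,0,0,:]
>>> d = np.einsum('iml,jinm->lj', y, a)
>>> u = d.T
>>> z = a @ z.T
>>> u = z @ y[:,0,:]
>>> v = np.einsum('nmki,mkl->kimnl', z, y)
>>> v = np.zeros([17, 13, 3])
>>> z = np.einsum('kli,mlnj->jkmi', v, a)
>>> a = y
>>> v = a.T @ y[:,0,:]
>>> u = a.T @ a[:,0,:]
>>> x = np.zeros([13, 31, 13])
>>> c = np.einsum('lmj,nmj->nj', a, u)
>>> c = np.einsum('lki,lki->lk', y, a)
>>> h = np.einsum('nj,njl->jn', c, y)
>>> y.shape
(13, 5, 7)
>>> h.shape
(5, 13)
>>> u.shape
(7, 5, 7)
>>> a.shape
(13, 5, 7)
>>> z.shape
(5, 17, 5, 3)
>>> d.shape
(7, 5)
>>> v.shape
(7, 5, 7)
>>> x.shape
(13, 31, 13)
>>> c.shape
(13, 5)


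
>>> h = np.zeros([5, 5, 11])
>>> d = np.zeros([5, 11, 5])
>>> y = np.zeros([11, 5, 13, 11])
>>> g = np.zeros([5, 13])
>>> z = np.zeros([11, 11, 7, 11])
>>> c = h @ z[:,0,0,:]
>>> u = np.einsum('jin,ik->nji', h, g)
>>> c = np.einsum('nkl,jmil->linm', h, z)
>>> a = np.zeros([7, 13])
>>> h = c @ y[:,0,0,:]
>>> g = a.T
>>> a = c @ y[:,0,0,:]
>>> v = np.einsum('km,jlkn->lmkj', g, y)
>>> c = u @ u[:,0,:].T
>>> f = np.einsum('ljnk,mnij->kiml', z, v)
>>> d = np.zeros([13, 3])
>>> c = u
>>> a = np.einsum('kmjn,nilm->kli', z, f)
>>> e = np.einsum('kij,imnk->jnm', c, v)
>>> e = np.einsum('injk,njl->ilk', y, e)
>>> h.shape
(11, 7, 5, 11)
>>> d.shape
(13, 3)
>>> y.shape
(11, 5, 13, 11)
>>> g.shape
(13, 7)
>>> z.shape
(11, 11, 7, 11)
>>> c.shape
(11, 5, 5)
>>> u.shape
(11, 5, 5)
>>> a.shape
(11, 5, 13)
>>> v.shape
(5, 7, 13, 11)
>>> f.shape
(11, 13, 5, 11)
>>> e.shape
(11, 7, 11)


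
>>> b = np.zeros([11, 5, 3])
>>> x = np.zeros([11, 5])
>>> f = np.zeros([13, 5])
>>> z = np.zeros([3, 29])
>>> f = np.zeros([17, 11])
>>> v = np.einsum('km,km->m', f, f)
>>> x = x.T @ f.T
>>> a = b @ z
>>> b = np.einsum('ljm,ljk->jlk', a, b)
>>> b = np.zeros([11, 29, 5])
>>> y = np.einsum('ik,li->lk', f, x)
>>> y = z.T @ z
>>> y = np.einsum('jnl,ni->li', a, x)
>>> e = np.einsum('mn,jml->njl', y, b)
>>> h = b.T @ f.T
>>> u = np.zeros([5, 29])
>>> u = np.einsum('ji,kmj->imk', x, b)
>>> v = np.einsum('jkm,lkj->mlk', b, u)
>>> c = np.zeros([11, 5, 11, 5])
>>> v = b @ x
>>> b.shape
(11, 29, 5)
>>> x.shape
(5, 17)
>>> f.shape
(17, 11)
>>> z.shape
(3, 29)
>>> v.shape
(11, 29, 17)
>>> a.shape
(11, 5, 29)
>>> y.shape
(29, 17)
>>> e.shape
(17, 11, 5)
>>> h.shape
(5, 29, 17)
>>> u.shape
(17, 29, 11)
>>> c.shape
(11, 5, 11, 5)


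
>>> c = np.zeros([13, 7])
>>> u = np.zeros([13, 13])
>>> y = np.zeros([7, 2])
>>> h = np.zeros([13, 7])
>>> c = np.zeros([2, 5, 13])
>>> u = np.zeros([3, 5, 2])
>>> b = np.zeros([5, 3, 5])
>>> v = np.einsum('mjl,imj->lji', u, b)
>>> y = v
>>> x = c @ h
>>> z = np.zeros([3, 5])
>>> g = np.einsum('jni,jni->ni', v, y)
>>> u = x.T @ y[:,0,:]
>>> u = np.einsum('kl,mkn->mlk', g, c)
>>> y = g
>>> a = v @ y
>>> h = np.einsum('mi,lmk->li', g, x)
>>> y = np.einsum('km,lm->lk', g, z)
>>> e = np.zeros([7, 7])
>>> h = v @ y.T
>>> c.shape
(2, 5, 13)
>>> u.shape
(2, 5, 5)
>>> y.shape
(3, 5)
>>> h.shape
(2, 5, 3)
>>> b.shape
(5, 3, 5)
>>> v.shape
(2, 5, 5)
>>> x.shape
(2, 5, 7)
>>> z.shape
(3, 5)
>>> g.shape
(5, 5)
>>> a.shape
(2, 5, 5)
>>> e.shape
(7, 7)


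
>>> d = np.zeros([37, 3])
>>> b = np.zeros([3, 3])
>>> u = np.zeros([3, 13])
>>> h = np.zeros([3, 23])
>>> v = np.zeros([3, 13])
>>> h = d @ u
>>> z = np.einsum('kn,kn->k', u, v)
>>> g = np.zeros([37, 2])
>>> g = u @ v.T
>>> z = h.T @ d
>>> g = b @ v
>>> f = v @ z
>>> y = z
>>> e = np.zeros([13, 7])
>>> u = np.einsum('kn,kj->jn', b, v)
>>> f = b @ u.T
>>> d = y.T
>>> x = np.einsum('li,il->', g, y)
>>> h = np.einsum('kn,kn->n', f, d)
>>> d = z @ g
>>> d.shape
(13, 13)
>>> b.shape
(3, 3)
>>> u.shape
(13, 3)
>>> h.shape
(13,)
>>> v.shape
(3, 13)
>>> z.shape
(13, 3)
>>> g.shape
(3, 13)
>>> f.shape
(3, 13)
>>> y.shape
(13, 3)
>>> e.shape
(13, 7)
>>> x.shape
()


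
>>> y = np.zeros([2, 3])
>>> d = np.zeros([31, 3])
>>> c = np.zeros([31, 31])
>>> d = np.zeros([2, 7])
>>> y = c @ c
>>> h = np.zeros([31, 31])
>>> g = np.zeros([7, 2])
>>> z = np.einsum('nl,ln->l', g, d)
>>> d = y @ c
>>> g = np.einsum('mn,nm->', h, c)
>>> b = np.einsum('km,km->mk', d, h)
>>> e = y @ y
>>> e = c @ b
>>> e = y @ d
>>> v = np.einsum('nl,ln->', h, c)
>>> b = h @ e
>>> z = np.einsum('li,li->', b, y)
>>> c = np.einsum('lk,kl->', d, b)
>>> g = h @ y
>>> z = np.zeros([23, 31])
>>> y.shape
(31, 31)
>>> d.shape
(31, 31)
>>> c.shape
()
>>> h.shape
(31, 31)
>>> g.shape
(31, 31)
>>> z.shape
(23, 31)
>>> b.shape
(31, 31)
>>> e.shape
(31, 31)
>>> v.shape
()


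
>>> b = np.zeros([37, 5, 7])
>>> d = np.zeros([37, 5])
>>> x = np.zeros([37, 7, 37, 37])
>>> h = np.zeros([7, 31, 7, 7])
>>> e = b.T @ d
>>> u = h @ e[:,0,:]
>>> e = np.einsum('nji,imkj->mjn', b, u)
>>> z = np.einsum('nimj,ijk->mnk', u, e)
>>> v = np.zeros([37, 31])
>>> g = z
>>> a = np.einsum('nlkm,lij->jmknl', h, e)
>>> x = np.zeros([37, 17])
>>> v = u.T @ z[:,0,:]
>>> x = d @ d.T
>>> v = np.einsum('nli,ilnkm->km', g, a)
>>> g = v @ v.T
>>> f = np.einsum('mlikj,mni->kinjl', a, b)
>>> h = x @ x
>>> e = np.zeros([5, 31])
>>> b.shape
(37, 5, 7)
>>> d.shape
(37, 5)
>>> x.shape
(37, 37)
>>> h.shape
(37, 37)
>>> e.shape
(5, 31)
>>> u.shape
(7, 31, 7, 5)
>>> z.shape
(7, 7, 37)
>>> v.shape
(7, 31)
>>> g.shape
(7, 7)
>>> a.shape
(37, 7, 7, 7, 31)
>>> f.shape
(7, 7, 5, 31, 7)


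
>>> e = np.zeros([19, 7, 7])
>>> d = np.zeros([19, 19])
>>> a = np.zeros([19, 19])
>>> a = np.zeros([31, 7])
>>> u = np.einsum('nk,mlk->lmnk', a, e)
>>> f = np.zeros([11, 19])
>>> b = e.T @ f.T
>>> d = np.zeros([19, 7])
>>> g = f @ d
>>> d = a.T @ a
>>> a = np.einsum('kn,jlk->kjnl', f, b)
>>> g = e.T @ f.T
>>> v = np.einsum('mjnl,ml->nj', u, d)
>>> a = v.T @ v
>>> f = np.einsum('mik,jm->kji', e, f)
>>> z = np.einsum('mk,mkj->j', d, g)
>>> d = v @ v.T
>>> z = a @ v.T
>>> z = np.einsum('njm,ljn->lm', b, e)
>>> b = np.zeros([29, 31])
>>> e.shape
(19, 7, 7)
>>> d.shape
(31, 31)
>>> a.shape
(19, 19)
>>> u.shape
(7, 19, 31, 7)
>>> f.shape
(7, 11, 7)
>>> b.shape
(29, 31)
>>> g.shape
(7, 7, 11)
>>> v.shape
(31, 19)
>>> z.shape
(19, 11)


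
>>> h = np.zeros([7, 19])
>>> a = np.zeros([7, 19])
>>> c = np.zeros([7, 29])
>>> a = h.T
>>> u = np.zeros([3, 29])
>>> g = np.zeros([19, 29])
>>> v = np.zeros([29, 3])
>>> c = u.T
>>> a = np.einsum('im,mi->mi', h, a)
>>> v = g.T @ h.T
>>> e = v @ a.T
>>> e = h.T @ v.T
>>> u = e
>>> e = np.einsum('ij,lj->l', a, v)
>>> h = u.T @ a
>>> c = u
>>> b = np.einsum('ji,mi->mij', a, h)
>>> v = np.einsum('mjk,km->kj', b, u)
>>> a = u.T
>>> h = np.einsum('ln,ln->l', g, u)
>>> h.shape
(19,)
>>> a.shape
(29, 19)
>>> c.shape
(19, 29)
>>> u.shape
(19, 29)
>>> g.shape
(19, 29)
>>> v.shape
(19, 7)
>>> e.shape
(29,)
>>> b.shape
(29, 7, 19)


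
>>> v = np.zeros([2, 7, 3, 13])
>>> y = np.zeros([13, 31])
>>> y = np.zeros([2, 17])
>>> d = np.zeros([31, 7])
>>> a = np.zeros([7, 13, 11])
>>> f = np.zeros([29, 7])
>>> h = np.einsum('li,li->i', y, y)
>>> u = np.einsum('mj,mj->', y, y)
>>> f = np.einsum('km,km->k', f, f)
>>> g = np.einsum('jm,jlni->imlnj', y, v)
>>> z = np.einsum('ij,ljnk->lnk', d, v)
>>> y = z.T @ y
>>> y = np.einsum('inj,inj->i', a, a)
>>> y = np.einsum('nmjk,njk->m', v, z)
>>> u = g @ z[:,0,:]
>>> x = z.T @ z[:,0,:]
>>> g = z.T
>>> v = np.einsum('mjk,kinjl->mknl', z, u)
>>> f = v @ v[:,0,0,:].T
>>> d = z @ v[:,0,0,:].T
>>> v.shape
(2, 13, 7, 13)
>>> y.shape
(7,)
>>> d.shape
(2, 3, 2)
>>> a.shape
(7, 13, 11)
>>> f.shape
(2, 13, 7, 2)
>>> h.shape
(17,)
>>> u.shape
(13, 17, 7, 3, 13)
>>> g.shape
(13, 3, 2)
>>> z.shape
(2, 3, 13)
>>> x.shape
(13, 3, 13)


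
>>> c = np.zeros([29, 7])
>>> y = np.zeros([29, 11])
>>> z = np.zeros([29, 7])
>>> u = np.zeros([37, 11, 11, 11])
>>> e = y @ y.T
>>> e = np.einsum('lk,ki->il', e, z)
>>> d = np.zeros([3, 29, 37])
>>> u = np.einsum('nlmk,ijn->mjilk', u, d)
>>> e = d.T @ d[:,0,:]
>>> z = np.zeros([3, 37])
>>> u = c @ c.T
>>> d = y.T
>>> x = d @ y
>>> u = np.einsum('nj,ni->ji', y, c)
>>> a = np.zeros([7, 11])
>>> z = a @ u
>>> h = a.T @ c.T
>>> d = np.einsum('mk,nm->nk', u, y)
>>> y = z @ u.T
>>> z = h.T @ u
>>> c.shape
(29, 7)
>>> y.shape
(7, 11)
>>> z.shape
(29, 7)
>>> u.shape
(11, 7)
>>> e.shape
(37, 29, 37)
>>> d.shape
(29, 7)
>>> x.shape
(11, 11)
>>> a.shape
(7, 11)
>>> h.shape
(11, 29)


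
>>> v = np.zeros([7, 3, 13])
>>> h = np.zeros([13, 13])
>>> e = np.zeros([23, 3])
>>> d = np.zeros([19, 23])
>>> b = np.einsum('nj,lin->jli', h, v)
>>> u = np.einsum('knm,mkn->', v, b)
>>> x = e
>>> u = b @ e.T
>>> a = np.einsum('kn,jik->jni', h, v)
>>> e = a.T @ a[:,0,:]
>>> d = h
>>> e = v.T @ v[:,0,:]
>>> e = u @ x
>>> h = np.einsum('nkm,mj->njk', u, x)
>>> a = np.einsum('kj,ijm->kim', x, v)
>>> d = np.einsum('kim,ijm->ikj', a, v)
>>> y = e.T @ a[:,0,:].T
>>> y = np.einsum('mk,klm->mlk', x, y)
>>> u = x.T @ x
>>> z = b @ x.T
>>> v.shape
(7, 3, 13)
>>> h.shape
(13, 3, 7)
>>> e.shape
(13, 7, 3)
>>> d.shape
(7, 23, 3)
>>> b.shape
(13, 7, 3)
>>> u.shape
(3, 3)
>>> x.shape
(23, 3)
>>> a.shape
(23, 7, 13)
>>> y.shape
(23, 7, 3)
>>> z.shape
(13, 7, 23)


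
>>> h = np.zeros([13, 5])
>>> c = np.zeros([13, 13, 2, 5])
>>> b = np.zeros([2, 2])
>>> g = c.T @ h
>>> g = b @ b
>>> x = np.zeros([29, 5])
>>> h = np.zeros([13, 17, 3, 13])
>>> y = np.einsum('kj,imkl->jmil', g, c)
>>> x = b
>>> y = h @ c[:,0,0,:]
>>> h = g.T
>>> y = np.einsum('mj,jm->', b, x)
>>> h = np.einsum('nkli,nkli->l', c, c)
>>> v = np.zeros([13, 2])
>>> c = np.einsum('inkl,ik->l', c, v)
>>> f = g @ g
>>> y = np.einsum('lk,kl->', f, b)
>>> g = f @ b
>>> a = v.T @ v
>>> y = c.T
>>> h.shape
(2,)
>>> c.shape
(5,)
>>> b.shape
(2, 2)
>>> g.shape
(2, 2)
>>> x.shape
(2, 2)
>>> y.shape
(5,)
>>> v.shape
(13, 2)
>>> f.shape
(2, 2)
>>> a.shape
(2, 2)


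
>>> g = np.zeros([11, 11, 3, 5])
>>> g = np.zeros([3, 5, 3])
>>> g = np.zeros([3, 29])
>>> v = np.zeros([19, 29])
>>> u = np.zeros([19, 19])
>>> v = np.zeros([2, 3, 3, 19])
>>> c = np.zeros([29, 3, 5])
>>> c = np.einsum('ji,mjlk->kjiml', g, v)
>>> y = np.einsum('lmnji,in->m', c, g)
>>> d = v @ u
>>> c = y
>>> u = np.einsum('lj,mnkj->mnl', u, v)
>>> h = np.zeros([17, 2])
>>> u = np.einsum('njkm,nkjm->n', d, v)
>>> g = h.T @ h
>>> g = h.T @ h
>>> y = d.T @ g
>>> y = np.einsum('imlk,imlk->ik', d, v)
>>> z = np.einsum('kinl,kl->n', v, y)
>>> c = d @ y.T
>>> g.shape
(2, 2)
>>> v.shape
(2, 3, 3, 19)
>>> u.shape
(2,)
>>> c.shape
(2, 3, 3, 2)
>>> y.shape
(2, 19)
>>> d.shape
(2, 3, 3, 19)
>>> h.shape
(17, 2)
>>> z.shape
(3,)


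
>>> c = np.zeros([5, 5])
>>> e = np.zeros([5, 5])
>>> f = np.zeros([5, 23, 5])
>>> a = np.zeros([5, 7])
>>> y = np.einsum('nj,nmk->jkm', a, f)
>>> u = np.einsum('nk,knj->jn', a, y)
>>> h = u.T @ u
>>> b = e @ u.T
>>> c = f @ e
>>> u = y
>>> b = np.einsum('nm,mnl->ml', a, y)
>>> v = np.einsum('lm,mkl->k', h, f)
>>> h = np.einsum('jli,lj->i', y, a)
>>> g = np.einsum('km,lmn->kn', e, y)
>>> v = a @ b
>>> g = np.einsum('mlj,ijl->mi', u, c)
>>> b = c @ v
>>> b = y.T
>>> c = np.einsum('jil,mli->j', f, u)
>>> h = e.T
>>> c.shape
(5,)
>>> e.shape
(5, 5)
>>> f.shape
(5, 23, 5)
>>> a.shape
(5, 7)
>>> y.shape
(7, 5, 23)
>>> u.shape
(7, 5, 23)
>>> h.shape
(5, 5)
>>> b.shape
(23, 5, 7)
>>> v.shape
(5, 23)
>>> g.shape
(7, 5)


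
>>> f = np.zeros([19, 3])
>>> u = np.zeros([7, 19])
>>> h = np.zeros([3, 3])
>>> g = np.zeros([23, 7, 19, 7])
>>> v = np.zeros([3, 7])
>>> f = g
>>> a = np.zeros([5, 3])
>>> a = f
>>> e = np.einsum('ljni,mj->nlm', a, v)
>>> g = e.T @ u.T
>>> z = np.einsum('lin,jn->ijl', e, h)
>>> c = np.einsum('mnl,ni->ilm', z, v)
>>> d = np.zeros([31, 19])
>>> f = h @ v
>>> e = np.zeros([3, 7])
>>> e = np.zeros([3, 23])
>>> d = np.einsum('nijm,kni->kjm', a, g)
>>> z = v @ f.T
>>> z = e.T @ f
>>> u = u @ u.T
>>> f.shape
(3, 7)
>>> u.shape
(7, 7)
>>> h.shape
(3, 3)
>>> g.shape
(3, 23, 7)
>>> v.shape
(3, 7)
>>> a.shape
(23, 7, 19, 7)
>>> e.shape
(3, 23)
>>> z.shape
(23, 7)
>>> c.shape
(7, 19, 23)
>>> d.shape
(3, 19, 7)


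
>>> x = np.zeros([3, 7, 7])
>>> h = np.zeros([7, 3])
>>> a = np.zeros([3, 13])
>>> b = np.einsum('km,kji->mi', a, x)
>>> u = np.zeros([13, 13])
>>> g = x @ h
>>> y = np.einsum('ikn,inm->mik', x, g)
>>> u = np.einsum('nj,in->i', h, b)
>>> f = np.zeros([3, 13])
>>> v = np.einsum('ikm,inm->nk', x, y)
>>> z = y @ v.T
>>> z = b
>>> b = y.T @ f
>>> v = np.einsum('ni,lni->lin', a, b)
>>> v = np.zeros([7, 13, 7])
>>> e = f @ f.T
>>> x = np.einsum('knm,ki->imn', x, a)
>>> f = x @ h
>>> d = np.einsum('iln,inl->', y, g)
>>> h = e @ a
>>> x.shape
(13, 7, 7)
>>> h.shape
(3, 13)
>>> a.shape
(3, 13)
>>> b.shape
(7, 3, 13)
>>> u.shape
(13,)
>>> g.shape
(3, 7, 3)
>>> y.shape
(3, 3, 7)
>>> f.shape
(13, 7, 3)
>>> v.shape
(7, 13, 7)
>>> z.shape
(13, 7)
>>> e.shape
(3, 3)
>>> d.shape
()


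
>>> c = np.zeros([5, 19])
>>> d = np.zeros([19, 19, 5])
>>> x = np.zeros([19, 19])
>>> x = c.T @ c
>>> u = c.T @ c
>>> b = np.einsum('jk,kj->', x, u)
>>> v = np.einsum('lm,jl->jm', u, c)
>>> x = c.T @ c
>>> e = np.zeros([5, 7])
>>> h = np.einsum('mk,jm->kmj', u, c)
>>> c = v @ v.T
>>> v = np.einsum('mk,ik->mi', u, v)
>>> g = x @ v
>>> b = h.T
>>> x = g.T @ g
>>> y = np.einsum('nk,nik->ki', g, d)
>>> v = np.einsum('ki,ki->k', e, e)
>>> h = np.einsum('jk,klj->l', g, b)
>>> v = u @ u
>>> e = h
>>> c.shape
(5, 5)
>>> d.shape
(19, 19, 5)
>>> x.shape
(5, 5)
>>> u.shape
(19, 19)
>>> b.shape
(5, 19, 19)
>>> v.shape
(19, 19)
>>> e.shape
(19,)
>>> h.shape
(19,)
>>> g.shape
(19, 5)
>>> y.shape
(5, 19)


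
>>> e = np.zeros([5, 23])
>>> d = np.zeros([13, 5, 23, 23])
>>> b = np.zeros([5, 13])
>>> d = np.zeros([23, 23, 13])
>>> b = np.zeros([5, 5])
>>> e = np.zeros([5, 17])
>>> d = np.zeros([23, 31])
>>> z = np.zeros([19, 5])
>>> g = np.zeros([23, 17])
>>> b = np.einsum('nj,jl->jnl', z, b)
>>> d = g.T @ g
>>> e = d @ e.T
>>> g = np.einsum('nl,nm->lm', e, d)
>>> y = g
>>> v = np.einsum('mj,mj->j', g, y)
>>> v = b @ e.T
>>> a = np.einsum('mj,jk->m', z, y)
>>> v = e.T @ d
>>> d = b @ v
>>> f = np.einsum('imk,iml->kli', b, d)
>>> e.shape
(17, 5)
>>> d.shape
(5, 19, 17)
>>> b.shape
(5, 19, 5)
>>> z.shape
(19, 5)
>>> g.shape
(5, 17)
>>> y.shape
(5, 17)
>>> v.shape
(5, 17)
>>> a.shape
(19,)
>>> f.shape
(5, 17, 5)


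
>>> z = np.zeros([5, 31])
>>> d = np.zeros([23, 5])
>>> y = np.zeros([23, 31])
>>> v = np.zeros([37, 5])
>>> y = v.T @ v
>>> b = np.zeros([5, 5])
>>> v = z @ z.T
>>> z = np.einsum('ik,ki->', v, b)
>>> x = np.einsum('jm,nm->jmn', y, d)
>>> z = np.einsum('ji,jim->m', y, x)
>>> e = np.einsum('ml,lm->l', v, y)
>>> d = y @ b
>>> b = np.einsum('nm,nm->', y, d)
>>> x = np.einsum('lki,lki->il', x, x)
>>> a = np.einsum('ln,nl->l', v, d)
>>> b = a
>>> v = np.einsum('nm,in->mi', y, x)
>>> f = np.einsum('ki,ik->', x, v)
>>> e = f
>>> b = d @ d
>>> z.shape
(23,)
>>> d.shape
(5, 5)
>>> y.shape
(5, 5)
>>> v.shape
(5, 23)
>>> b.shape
(5, 5)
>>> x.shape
(23, 5)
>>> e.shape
()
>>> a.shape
(5,)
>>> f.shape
()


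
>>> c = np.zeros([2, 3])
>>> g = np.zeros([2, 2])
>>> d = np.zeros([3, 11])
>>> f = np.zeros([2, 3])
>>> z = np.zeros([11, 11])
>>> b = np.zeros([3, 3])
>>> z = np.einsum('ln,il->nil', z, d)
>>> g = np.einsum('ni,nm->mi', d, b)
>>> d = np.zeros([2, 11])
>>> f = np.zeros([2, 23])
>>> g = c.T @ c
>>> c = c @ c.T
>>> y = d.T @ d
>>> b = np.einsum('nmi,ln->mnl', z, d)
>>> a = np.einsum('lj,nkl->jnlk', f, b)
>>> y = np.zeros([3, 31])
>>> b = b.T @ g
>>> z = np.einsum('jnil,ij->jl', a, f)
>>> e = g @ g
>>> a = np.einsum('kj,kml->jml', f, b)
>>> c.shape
(2, 2)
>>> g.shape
(3, 3)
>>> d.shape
(2, 11)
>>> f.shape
(2, 23)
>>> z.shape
(23, 11)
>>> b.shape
(2, 11, 3)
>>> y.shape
(3, 31)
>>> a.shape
(23, 11, 3)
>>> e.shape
(3, 3)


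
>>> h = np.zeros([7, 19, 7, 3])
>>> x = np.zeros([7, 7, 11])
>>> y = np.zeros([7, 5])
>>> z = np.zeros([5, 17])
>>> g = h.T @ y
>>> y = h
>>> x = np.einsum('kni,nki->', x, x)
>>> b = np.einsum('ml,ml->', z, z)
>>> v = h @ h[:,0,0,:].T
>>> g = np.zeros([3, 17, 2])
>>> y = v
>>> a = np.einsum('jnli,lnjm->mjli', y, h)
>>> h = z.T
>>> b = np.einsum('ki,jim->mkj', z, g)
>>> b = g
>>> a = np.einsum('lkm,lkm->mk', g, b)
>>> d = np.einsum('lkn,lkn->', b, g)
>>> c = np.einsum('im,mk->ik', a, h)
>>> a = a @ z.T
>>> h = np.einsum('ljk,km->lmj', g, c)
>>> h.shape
(3, 5, 17)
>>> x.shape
()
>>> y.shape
(7, 19, 7, 7)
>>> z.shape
(5, 17)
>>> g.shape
(3, 17, 2)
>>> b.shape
(3, 17, 2)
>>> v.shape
(7, 19, 7, 7)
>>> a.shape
(2, 5)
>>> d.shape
()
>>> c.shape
(2, 5)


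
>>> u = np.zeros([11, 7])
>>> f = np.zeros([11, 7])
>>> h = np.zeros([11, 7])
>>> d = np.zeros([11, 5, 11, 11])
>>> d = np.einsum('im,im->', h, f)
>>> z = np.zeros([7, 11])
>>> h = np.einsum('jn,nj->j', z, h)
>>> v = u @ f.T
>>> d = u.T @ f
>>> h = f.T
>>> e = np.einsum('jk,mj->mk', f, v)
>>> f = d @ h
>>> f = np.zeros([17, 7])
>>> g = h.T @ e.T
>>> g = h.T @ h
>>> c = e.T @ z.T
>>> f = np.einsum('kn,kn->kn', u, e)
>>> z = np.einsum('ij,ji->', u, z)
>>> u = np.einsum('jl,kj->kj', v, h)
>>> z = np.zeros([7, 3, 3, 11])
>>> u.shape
(7, 11)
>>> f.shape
(11, 7)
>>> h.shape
(7, 11)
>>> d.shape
(7, 7)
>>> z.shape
(7, 3, 3, 11)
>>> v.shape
(11, 11)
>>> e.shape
(11, 7)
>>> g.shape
(11, 11)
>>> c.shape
(7, 7)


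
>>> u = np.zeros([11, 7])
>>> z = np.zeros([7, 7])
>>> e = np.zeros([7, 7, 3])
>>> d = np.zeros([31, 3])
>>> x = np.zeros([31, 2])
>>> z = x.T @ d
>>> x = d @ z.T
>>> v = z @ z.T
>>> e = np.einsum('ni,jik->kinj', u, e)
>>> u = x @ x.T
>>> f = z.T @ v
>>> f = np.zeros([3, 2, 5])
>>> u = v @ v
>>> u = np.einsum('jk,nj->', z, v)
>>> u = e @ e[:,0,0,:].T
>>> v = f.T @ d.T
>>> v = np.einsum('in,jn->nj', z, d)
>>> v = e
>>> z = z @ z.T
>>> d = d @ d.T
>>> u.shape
(3, 7, 11, 3)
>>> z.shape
(2, 2)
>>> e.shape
(3, 7, 11, 7)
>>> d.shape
(31, 31)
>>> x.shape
(31, 2)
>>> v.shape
(3, 7, 11, 7)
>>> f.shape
(3, 2, 5)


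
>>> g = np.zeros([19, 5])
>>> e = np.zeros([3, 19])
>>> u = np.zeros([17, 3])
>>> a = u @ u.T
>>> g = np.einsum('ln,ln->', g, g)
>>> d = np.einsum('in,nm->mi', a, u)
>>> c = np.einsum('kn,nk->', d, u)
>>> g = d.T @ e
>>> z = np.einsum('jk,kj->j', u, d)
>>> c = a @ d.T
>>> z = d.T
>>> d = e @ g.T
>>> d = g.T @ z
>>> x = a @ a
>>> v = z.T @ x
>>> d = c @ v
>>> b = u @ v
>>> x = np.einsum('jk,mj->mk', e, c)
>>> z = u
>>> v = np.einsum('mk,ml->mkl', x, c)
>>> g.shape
(17, 19)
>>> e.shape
(3, 19)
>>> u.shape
(17, 3)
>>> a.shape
(17, 17)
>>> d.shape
(17, 17)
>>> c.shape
(17, 3)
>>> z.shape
(17, 3)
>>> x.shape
(17, 19)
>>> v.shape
(17, 19, 3)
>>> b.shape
(17, 17)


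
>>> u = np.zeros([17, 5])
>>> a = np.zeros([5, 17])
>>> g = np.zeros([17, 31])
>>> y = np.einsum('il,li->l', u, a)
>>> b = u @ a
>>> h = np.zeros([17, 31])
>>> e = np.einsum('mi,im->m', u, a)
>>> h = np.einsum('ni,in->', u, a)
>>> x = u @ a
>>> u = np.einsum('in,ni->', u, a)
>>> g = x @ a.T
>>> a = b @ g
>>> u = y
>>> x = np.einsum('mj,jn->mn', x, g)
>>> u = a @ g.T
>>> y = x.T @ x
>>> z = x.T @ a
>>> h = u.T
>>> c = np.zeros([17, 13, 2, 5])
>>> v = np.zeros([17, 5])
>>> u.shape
(17, 17)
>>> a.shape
(17, 5)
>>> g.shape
(17, 5)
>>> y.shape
(5, 5)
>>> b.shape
(17, 17)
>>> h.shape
(17, 17)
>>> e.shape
(17,)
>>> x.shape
(17, 5)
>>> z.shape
(5, 5)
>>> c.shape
(17, 13, 2, 5)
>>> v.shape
(17, 5)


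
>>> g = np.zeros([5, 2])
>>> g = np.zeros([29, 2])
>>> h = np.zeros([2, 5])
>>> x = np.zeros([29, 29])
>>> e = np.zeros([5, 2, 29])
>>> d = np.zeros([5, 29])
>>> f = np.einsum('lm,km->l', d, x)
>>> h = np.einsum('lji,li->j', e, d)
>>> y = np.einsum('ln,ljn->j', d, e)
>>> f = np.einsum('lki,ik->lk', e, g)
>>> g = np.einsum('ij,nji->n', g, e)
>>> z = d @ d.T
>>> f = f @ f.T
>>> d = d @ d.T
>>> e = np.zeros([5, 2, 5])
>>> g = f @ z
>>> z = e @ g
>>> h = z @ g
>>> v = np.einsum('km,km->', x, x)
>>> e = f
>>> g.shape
(5, 5)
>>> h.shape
(5, 2, 5)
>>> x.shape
(29, 29)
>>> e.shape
(5, 5)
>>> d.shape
(5, 5)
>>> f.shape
(5, 5)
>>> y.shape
(2,)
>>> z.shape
(5, 2, 5)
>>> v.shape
()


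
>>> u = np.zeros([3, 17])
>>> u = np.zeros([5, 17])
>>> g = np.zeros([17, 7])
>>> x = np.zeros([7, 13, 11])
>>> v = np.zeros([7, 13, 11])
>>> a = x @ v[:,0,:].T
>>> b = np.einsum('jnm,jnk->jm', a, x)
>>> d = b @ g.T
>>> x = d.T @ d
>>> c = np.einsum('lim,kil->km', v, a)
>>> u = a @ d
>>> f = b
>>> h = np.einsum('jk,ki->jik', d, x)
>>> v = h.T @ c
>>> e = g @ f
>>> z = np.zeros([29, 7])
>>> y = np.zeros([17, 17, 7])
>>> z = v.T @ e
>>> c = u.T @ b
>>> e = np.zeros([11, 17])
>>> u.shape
(7, 13, 17)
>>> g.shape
(17, 7)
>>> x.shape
(17, 17)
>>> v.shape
(17, 17, 11)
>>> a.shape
(7, 13, 7)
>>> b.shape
(7, 7)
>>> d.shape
(7, 17)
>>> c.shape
(17, 13, 7)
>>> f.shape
(7, 7)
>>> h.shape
(7, 17, 17)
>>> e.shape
(11, 17)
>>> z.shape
(11, 17, 7)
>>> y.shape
(17, 17, 7)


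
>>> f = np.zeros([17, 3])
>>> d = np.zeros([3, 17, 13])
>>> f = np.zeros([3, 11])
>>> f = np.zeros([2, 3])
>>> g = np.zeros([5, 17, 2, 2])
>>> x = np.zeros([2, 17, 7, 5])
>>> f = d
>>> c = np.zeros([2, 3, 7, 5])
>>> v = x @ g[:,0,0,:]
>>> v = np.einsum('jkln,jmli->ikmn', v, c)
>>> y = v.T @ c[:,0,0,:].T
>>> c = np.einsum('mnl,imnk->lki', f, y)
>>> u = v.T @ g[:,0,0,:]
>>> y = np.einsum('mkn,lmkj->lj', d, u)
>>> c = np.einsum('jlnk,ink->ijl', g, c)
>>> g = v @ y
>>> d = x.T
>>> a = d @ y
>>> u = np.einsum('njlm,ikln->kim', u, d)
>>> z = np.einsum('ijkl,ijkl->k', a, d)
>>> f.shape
(3, 17, 13)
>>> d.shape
(5, 7, 17, 2)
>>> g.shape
(5, 17, 3, 2)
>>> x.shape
(2, 17, 7, 5)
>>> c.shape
(13, 5, 17)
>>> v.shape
(5, 17, 3, 2)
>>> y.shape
(2, 2)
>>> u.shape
(7, 5, 2)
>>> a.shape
(5, 7, 17, 2)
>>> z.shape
(17,)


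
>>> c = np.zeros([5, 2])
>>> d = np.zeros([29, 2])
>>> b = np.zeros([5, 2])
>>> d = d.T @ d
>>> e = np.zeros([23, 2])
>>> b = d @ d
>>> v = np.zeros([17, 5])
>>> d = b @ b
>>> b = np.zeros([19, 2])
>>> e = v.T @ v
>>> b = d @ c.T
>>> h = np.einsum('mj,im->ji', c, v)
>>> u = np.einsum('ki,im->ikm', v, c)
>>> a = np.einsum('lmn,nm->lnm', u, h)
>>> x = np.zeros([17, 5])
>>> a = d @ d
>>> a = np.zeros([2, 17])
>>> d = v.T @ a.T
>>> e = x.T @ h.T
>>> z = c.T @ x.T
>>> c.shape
(5, 2)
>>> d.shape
(5, 2)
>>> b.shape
(2, 5)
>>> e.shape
(5, 2)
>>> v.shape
(17, 5)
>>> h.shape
(2, 17)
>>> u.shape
(5, 17, 2)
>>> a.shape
(2, 17)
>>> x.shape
(17, 5)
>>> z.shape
(2, 17)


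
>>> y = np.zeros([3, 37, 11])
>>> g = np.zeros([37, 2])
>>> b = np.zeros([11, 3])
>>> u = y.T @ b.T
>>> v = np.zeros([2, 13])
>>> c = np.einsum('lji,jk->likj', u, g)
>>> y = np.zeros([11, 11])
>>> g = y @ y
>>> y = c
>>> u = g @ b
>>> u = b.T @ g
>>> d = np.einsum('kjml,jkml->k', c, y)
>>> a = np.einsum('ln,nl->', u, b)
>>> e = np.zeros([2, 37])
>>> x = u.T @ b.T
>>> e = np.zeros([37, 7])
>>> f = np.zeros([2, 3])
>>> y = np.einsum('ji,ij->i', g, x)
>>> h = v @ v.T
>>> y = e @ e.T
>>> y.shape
(37, 37)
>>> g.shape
(11, 11)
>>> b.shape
(11, 3)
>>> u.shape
(3, 11)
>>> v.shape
(2, 13)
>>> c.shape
(11, 11, 2, 37)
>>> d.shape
(11,)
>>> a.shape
()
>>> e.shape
(37, 7)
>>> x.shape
(11, 11)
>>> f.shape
(2, 3)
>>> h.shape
(2, 2)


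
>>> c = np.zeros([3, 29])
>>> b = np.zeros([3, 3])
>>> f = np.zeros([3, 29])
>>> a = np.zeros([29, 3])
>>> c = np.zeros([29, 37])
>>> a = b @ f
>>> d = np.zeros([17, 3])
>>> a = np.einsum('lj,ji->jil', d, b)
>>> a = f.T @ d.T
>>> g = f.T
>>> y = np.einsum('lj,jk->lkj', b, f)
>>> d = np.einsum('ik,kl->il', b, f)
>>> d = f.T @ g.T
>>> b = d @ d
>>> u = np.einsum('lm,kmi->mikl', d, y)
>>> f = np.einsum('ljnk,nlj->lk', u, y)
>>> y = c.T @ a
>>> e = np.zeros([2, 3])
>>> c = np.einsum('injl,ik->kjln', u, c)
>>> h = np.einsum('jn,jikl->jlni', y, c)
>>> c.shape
(37, 3, 29, 3)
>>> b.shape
(29, 29)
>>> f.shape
(29, 29)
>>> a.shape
(29, 17)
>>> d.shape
(29, 29)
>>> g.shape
(29, 3)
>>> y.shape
(37, 17)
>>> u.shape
(29, 3, 3, 29)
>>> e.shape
(2, 3)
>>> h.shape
(37, 3, 17, 3)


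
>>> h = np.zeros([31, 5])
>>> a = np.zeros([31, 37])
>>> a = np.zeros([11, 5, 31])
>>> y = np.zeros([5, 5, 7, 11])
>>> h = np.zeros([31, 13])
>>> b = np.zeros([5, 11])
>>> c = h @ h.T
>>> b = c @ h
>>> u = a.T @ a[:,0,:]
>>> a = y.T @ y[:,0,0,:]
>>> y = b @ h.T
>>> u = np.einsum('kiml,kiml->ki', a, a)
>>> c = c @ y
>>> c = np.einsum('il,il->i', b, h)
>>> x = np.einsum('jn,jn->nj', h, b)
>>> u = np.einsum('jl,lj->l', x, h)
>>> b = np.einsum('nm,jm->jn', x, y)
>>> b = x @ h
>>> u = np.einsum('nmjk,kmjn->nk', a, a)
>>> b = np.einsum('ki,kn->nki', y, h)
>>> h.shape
(31, 13)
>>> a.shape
(11, 7, 5, 11)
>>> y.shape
(31, 31)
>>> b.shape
(13, 31, 31)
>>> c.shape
(31,)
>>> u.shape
(11, 11)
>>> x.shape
(13, 31)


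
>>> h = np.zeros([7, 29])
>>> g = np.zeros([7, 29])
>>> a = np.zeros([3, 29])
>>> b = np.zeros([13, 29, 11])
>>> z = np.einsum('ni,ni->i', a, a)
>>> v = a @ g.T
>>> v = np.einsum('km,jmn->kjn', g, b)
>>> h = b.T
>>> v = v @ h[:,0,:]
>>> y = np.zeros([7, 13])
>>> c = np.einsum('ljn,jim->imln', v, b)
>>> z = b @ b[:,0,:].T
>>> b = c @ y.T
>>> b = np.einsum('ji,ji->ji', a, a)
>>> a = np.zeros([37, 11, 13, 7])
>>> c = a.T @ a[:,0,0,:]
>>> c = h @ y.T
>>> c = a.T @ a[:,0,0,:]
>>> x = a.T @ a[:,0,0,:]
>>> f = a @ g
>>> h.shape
(11, 29, 13)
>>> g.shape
(7, 29)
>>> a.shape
(37, 11, 13, 7)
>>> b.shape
(3, 29)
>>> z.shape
(13, 29, 13)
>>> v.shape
(7, 13, 13)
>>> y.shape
(7, 13)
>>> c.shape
(7, 13, 11, 7)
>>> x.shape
(7, 13, 11, 7)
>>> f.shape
(37, 11, 13, 29)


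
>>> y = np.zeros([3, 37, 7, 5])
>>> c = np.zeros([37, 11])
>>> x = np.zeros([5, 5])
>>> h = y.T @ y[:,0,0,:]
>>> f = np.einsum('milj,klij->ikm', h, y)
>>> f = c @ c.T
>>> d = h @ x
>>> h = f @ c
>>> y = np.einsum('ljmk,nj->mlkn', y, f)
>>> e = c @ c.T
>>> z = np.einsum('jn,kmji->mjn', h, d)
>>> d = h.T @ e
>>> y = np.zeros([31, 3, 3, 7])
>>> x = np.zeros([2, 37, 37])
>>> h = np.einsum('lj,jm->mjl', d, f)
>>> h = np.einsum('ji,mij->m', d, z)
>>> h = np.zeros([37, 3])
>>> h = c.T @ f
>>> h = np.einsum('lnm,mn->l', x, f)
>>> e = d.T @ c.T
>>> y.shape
(31, 3, 3, 7)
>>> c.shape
(37, 11)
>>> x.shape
(2, 37, 37)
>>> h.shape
(2,)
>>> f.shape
(37, 37)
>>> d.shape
(11, 37)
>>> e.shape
(37, 37)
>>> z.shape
(7, 37, 11)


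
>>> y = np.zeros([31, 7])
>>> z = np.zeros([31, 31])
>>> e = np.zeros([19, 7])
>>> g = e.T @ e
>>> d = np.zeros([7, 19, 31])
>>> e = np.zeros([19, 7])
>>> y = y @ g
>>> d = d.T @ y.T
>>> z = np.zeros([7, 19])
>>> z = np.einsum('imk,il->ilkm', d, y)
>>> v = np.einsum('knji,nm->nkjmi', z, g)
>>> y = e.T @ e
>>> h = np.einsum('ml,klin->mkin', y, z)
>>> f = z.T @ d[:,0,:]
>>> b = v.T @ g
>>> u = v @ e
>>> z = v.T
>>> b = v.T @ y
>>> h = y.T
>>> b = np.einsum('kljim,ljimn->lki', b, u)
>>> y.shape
(7, 7)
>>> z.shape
(19, 7, 31, 31, 7)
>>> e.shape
(19, 7)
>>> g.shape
(7, 7)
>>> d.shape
(31, 19, 31)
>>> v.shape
(7, 31, 31, 7, 19)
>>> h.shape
(7, 7)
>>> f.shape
(19, 31, 7, 31)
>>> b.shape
(7, 19, 31)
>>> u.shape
(7, 31, 31, 7, 7)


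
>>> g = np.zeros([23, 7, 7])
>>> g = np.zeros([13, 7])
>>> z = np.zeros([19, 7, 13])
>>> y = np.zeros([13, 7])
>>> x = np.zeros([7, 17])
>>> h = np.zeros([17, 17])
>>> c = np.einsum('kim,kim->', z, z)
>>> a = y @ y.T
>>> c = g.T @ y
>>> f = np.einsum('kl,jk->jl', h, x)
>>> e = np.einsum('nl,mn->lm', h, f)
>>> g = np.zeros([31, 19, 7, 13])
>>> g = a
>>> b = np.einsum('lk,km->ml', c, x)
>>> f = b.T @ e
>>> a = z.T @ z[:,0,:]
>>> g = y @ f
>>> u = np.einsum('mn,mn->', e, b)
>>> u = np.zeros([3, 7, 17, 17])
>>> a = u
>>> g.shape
(13, 7)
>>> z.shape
(19, 7, 13)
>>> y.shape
(13, 7)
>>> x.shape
(7, 17)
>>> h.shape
(17, 17)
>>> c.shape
(7, 7)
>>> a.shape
(3, 7, 17, 17)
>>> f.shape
(7, 7)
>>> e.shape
(17, 7)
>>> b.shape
(17, 7)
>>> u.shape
(3, 7, 17, 17)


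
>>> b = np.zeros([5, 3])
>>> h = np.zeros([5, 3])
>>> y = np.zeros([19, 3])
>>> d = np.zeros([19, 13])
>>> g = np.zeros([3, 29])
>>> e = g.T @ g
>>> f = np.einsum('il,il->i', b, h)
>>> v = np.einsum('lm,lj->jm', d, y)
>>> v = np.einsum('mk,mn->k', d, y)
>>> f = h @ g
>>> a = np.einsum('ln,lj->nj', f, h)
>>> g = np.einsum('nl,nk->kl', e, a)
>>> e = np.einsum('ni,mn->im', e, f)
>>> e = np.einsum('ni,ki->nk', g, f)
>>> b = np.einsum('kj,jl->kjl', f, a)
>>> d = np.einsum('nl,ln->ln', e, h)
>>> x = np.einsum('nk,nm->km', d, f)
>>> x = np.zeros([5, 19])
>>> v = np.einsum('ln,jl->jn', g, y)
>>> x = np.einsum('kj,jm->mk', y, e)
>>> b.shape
(5, 29, 3)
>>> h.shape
(5, 3)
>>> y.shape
(19, 3)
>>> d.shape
(5, 3)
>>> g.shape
(3, 29)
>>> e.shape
(3, 5)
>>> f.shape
(5, 29)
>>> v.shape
(19, 29)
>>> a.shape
(29, 3)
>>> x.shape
(5, 19)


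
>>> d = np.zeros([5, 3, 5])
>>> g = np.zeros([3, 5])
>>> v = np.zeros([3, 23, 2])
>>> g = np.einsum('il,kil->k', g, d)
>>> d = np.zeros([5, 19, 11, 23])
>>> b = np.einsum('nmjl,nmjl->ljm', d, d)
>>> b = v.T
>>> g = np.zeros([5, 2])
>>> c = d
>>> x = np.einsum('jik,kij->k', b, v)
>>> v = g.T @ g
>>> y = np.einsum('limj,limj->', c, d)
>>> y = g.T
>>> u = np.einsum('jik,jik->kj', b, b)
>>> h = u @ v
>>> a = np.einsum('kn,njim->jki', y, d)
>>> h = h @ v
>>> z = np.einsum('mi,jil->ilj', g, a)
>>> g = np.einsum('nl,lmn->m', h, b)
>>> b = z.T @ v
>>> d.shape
(5, 19, 11, 23)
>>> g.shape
(23,)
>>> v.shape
(2, 2)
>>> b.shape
(19, 11, 2)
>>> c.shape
(5, 19, 11, 23)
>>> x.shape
(3,)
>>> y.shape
(2, 5)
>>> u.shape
(3, 2)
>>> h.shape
(3, 2)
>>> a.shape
(19, 2, 11)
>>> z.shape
(2, 11, 19)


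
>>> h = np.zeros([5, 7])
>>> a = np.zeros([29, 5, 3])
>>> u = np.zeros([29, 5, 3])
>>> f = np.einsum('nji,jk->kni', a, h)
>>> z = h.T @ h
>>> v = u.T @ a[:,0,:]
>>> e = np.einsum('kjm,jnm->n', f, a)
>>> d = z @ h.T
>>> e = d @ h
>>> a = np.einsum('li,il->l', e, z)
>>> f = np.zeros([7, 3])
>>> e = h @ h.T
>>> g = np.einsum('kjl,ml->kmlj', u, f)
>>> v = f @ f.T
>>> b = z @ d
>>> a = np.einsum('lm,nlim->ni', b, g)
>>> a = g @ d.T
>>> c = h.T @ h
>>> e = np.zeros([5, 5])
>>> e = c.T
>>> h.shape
(5, 7)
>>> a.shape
(29, 7, 3, 7)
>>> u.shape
(29, 5, 3)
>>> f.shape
(7, 3)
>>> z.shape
(7, 7)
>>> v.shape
(7, 7)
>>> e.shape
(7, 7)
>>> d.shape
(7, 5)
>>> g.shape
(29, 7, 3, 5)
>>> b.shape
(7, 5)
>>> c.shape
(7, 7)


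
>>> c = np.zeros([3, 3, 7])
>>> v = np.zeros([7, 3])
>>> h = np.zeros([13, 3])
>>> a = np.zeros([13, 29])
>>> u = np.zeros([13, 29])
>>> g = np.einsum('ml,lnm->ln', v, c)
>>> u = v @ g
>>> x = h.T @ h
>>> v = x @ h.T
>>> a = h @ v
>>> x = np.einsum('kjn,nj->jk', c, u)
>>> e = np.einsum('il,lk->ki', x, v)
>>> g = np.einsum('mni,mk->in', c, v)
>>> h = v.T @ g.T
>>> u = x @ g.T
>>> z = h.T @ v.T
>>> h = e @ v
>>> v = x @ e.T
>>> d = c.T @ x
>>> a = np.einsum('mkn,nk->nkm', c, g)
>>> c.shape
(3, 3, 7)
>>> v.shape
(3, 13)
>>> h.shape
(13, 13)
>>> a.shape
(7, 3, 3)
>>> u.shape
(3, 7)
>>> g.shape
(7, 3)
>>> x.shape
(3, 3)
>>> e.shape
(13, 3)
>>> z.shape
(7, 3)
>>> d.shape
(7, 3, 3)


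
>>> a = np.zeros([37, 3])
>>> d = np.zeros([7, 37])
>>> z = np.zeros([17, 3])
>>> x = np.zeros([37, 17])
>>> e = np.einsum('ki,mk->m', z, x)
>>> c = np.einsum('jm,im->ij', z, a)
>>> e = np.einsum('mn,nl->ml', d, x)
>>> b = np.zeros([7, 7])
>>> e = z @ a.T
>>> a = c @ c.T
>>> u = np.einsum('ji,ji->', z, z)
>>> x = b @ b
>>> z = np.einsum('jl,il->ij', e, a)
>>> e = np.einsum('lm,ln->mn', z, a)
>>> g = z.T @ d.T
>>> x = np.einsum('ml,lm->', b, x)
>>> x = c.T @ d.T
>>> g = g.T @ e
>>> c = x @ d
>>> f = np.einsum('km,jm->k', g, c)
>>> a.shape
(37, 37)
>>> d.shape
(7, 37)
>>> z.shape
(37, 17)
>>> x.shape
(17, 7)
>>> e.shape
(17, 37)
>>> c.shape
(17, 37)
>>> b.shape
(7, 7)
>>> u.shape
()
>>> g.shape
(7, 37)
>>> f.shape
(7,)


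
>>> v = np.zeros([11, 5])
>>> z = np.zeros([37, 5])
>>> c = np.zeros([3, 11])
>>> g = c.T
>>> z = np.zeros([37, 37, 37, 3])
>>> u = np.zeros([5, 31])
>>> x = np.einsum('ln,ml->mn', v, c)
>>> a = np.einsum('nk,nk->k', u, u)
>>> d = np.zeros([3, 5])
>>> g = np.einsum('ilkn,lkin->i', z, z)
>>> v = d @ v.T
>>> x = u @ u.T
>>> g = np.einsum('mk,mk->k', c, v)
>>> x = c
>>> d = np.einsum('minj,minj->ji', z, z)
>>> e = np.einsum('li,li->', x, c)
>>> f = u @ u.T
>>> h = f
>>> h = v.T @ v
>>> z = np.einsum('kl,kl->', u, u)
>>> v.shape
(3, 11)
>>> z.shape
()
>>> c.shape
(3, 11)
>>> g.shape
(11,)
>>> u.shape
(5, 31)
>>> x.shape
(3, 11)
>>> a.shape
(31,)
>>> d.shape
(3, 37)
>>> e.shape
()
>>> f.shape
(5, 5)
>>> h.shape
(11, 11)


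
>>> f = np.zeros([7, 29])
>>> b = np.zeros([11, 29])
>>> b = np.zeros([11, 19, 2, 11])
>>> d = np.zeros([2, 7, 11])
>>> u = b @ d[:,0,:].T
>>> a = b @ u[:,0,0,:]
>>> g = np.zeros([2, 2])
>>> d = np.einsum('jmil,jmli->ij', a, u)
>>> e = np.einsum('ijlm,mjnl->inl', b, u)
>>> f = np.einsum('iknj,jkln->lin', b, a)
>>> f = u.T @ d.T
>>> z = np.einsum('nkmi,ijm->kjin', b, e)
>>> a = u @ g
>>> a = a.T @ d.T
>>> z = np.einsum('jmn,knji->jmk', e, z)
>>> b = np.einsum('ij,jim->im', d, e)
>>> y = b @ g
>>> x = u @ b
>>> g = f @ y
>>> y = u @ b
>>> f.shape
(2, 2, 19, 2)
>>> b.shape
(2, 2)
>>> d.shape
(2, 11)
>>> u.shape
(11, 19, 2, 2)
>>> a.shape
(2, 2, 19, 2)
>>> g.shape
(2, 2, 19, 2)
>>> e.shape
(11, 2, 2)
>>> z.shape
(11, 2, 19)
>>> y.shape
(11, 19, 2, 2)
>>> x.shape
(11, 19, 2, 2)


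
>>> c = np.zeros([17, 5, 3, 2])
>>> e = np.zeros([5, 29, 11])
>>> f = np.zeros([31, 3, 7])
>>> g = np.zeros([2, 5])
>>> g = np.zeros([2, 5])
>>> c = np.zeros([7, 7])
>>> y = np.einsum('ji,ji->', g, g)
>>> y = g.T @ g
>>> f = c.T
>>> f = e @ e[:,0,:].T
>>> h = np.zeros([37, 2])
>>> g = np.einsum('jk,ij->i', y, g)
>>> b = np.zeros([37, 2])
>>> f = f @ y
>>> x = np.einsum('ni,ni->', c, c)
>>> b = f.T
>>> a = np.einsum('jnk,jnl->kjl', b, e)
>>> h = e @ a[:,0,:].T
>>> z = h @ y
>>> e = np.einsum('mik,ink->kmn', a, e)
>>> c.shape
(7, 7)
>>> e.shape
(11, 5, 29)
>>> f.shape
(5, 29, 5)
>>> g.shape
(2,)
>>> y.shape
(5, 5)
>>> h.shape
(5, 29, 5)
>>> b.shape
(5, 29, 5)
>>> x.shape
()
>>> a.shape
(5, 5, 11)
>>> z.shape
(5, 29, 5)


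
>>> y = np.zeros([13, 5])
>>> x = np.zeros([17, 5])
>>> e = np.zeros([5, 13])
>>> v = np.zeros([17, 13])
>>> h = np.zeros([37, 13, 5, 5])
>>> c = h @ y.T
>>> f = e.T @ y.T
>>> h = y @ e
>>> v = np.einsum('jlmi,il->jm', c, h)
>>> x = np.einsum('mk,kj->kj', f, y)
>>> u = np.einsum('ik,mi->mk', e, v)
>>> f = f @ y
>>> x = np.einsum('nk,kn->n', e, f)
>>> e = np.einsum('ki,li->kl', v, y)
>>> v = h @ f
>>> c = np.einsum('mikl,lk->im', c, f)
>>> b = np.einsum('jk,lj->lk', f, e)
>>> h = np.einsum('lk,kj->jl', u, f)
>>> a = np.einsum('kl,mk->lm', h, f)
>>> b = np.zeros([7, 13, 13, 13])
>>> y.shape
(13, 5)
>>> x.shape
(5,)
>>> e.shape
(37, 13)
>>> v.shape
(13, 5)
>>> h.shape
(5, 37)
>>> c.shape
(13, 37)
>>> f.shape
(13, 5)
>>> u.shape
(37, 13)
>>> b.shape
(7, 13, 13, 13)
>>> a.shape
(37, 13)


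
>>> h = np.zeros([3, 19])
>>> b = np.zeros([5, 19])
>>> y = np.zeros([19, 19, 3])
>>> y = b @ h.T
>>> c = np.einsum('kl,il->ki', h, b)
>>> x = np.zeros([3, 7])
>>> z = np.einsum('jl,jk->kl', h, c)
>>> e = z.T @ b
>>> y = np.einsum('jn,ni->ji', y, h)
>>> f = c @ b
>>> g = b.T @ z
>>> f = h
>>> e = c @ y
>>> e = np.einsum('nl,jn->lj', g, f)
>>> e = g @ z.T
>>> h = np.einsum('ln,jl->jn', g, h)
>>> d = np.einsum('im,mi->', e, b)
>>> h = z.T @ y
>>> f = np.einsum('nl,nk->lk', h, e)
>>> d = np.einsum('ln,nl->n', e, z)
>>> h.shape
(19, 19)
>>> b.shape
(5, 19)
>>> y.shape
(5, 19)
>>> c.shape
(3, 5)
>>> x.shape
(3, 7)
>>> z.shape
(5, 19)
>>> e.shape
(19, 5)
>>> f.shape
(19, 5)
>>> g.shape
(19, 19)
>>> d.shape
(5,)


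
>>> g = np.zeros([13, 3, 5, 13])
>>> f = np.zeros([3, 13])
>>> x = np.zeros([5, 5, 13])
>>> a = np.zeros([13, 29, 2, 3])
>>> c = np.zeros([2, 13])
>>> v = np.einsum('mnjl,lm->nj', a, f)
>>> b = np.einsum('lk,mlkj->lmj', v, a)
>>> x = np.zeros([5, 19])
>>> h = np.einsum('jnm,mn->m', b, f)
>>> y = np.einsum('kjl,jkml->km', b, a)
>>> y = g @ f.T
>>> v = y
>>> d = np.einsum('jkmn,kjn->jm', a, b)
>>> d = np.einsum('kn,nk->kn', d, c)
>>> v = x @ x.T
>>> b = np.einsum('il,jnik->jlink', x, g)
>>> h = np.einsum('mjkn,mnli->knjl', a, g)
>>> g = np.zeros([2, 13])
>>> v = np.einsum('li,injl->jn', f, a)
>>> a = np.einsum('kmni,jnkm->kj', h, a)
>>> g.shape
(2, 13)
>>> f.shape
(3, 13)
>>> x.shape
(5, 19)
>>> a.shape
(2, 13)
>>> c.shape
(2, 13)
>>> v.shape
(2, 29)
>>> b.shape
(13, 19, 5, 3, 13)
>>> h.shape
(2, 3, 29, 5)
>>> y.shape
(13, 3, 5, 3)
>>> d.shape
(13, 2)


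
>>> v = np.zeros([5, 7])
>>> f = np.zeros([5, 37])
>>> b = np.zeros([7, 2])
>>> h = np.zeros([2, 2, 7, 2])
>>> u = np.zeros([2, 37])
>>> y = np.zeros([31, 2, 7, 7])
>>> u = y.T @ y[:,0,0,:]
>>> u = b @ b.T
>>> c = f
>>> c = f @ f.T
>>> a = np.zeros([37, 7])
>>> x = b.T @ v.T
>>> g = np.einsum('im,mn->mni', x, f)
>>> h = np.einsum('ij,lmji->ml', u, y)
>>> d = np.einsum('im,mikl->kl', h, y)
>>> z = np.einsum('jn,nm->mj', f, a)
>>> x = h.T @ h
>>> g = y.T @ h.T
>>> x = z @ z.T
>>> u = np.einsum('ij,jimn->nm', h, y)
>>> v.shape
(5, 7)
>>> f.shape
(5, 37)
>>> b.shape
(7, 2)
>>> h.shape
(2, 31)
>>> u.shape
(7, 7)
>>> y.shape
(31, 2, 7, 7)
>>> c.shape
(5, 5)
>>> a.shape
(37, 7)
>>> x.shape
(7, 7)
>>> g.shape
(7, 7, 2, 2)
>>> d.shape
(7, 7)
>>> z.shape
(7, 5)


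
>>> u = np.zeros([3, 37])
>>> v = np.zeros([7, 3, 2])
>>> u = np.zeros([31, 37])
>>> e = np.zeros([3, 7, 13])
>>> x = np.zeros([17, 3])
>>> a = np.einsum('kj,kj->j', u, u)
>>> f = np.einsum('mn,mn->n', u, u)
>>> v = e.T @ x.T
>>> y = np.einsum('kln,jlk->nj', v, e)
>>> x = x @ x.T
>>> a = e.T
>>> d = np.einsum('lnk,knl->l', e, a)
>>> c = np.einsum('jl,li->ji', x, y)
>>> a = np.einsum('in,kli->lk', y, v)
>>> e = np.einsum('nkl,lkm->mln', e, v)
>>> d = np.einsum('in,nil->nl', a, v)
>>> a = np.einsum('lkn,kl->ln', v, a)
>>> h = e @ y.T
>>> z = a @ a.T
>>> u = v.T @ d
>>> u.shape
(17, 7, 17)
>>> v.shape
(13, 7, 17)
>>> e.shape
(17, 13, 3)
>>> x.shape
(17, 17)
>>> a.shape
(13, 17)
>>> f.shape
(37,)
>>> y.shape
(17, 3)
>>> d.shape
(13, 17)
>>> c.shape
(17, 3)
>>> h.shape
(17, 13, 17)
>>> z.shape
(13, 13)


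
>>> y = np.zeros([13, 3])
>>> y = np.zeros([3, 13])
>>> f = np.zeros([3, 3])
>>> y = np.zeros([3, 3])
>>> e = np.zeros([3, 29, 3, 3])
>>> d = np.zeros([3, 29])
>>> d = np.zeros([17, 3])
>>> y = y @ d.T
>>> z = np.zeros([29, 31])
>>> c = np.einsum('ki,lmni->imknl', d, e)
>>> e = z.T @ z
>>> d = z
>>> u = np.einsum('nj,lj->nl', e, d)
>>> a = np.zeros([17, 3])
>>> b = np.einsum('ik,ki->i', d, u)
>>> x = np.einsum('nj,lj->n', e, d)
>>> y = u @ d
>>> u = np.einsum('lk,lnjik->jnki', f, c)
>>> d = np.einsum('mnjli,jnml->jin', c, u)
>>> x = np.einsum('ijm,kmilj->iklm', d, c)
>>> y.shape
(31, 31)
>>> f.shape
(3, 3)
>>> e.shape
(31, 31)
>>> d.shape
(17, 3, 29)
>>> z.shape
(29, 31)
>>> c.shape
(3, 29, 17, 3, 3)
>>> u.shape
(17, 29, 3, 3)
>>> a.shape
(17, 3)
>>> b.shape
(29,)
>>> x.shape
(17, 3, 3, 29)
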